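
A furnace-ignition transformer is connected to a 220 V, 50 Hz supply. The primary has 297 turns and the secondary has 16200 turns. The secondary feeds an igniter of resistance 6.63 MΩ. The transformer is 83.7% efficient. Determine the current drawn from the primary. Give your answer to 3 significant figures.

V_s = 220 × 16200/297 = 12000 V.
I_s = V_s/R = 12000/(6.63×10^6) = 0.0018100 A.
P_out = V_s I_s = 12000 × 0.0018100 = 21.719 W.
P_in = P_out/η = 21.719/0.837 = 25.949 W.
I_p = P_in/V_p = 25.949/220 = 0.118 A.

I_p ≈ 0.118 A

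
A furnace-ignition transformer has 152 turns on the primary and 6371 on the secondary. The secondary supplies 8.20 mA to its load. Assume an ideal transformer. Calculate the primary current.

For an ideal transformer I_p/I_s = N_s/N_p, so I_p = 0.00820 × 6371/152 = 0.344 A.

I_p ≈ 0.344 A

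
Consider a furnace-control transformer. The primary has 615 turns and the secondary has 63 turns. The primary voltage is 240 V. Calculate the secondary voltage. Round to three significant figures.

V_s ≈ 24.6 V

V_s/V_p = N_s/N_p, so V_s = 240 × 63/615 = 24.6 V.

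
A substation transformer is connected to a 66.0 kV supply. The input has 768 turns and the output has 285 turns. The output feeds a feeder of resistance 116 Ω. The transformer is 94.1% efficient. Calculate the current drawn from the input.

V_out = 66000 × 285/768 = 24492 V.
I_out = V_out/R = 24492/116 = 211.14 A.
P_out = V_out I_out = 24492 × 211.14 = 5.1713×10^6 W.
P_in = P_out/η = 5.1713×10^6/0.941 = 5.4955×10^6 W.
I_in = P_in/V_in = 5.4955×10^6/66000 = 83.3 A.

I_in ≈ 83.3 A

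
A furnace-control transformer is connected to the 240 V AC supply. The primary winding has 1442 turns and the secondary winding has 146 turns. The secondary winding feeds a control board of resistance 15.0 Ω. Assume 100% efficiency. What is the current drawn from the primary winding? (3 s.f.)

V_s = V_p × N_s/N_p = 240 × 146/1442 = 24.300 V.
I_s = V_s/R = 24.300/15.0 = 1.6200 A.
For an ideal transformer I_p N_p = I_s N_s, so I_p = 1.6200 × 146/1442 = 0.164 A.

I_p ≈ 0.164 A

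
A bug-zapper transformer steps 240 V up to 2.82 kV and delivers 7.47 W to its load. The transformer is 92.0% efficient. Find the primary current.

P_in = P_out/η = 7.47/0.920 = 8.1196 W.
I_p = P_in/V_p = 8.1196/240 = 0.0338 A.

I_p ≈ 0.0338 A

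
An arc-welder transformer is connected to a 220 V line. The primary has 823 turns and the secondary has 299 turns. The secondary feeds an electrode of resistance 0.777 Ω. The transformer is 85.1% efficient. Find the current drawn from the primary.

I_p ≈ 43.9 A

V_s = 220 × 299/823 = 79.927 V.
I_s = V_s/R = 79.927/0.777 = 102.87 A.
P_out = V_s I_s = 79.927 × 102.87 = 8221.8 W.
P_in = P_out/η = 8221.8/0.851 = 9661.3 W.
I_p = P_in/V_p = 9661.3/220 = 43.9 A.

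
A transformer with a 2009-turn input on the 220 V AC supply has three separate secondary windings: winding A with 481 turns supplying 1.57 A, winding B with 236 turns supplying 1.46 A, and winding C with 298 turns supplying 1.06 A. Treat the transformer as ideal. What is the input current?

V_A = 220 × 481/2009 = 52.673 V; V_B = 220 × 236/2009 = 25.844 V; V_C = 220 × 298/2009 = 32.633 V.
P_out = V_A I_A + V_B I_B + V_C I_C = 52.673×1.57 + 25.844×1.46 + 32.633×1.06 = 82.697 + 37.732 + 34.591 = 155.02 W.
Ideal ⇒ P_in = P_out, so I_in = P_out/V_in = 155.02/220 = 0.705 A.

I_in ≈ 0.705 A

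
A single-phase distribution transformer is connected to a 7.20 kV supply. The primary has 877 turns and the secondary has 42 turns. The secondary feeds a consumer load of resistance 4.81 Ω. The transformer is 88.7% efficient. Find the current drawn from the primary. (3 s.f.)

V_s = 7200 × 42/877 = 344.81 V.
I_s = V_s/R = 344.81/4.81 = 71.686 A.
P_out = V_s I_s = 344.81 × 71.686 = 24718 W.
P_in = P_out/η = 24718/0.887 = 27867 W.
I_p = P_in/V_p = 27867/7200 = 3.87 A.

I_p ≈ 3.87 A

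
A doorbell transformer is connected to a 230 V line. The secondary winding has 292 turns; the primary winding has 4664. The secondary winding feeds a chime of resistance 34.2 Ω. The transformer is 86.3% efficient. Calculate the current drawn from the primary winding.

I_p ≈ 0.0305 A

V_s = 230 × 292/4664 = 14.400 V.
I_s = V_s/R = 14.400/34.2 = 0.42104 A.
P_out = V_s I_s = 14.400 × 0.42104 = 6.0629 W.
P_in = P_out/η = 6.0629/0.863 = 7.0253 W.
I_p = P_in/V_p = 7.0253/230 = 0.0305 A.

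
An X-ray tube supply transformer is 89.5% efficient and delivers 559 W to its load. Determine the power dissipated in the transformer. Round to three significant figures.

P_in = P_out/η = 559/0.895 = 624.581 W.
P_loss = P_in − P_out = 624.581 − 559 = 65.6 W.

P_loss ≈ 65.6 W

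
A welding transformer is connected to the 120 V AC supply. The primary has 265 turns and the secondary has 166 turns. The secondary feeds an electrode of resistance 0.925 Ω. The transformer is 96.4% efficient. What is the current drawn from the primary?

I_p ≈ 52.8 A

V_s = 120 × 166/265 = 75.170 V.
I_s = V_s/R = 75.170/0.925 = 81.265 A.
P_out = V_s I_s = 75.170 × 81.265 = 6108.6 W.
P_in = P_out/η = 6108.6/0.964 = 6336.8 W.
I_p = P_in/V_p = 6336.8/120 = 52.8 A.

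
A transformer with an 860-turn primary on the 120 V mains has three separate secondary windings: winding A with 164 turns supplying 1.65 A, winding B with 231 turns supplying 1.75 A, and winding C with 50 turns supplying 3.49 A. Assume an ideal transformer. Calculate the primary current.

I_p ≈ 0.988 A

V_A = 120 × 164/860 = 22.884 V; V_B = 120 × 231/860 = 32.233 V; V_C = 120 × 50/860 = 6.9767 V.
P_out = V_A I_A + V_B I_B + V_C I_C = 22.884×1.65 + 32.233×1.75 + 6.9767×3.49 = 37.758 + 56.407 + 24.349 = 118.51 W.
Ideal ⇒ P_in = P_out, so I_p = P_out/V_p = 118.51/120 = 0.988 A.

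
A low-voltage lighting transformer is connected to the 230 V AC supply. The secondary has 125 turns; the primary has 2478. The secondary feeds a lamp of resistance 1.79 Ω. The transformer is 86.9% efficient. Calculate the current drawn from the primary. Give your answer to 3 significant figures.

V_s = 230 × 125/2478 = 11.602 V.
I_s = V_s/R = 11.602/1.79 = 6.4816 A.
P_out = V_s I_s = 11.602 × 6.4816 = 75.200 W.
P_in = P_out/η = 75.200/0.869 = 86.537 W.
I_p = P_in/V_p = 86.537/230 = 0.376 A.

I_p ≈ 0.376 A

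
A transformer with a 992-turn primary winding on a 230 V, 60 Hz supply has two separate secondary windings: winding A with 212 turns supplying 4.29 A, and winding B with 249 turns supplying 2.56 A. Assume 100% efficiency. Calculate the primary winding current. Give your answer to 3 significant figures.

V_A = 230 × 212/992 = 49.153 V; V_B = 230 × 249/992 = 57.732 V.
P_out = V_A I_A + V_B I_B = 49.153×4.29 + 57.732×2.56 = 210.87 + 147.79 = 358.66 W.
Ideal ⇒ P_in = P_out, so I_p = P_out/V_p = 358.66/230 = 1.56 A.

I_p ≈ 1.56 A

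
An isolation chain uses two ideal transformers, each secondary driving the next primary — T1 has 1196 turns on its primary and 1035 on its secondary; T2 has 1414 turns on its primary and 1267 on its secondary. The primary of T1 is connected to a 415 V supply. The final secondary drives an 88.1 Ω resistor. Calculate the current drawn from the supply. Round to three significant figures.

I_supply ≈ 2.83 A

Secondary of T1: V = 415.00 × 1035/1196 = 359.13 V.
Secondary of T2: V = 359.13 × 1267/1414 = 321.80 V.
I_load = 321.80/88.1 = 3.6527 A, so P_out = 321.80 × 3.6527 = 1175.4 W.
All ideal ⇒ P_in = P_out, so I_supply = 1175.4/415 = 2.83 A.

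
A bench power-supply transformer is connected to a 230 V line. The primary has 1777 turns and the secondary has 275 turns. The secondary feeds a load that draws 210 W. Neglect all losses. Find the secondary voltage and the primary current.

V_s = V_p × N_s/N_p = 230 × 275/1777 = 35.594 V.
I_s = P/V_s = 210/35.594 = 5.8999 A.
I_p = I_s × N_s/N_p = 5.8999 × 275/1777 = 0.913 A.

V_s ≈ 35.6 V, I_p ≈ 0.913 A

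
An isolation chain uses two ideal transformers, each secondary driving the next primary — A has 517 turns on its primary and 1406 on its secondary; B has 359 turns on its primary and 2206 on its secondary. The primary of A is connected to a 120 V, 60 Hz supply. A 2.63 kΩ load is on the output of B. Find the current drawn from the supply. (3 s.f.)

Secondary of A: V = 120.00 × 1406/517 = 326.34 V.
Secondary of B: V = 326.34 × 2206/359 = 2005.3 V.
I_load = 2005.3/2630 = 0.76249 A, so P_out = 2005.3 × 0.76249 = 1529.0 W.
All ideal ⇒ P_in = P_out, so I_supply = 1529.0/120 = 12.7 A.

I_supply ≈ 12.7 A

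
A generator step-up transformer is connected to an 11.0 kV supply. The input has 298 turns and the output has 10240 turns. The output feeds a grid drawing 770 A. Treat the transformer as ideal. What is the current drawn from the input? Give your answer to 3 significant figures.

I_in ≈ 26500 A

For an ideal transformer I_in N_in = I_out N_out, so I_in = 770 × 10240/298 = 26500 A.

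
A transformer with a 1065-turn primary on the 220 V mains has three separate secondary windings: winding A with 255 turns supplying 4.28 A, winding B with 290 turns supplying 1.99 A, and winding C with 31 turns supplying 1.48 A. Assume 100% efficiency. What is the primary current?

I_p ≈ 1.61 A

V_A = 220 × 255/1065 = 52.676 V; V_B = 220 × 290/1065 = 59.906 V; V_C = 220 × 31/1065 = 6.4038 V.
P_out = V_A I_A + V_B I_B + V_C I_C = 52.676×4.28 + 59.906×1.99 + 6.4038×1.48 = 225.45 + 119.21 + 9.4776 = 354.14 W.
Ideal ⇒ P_in = P_out, so I_p = P_out/V_p = 354.14/220 = 1.61 A.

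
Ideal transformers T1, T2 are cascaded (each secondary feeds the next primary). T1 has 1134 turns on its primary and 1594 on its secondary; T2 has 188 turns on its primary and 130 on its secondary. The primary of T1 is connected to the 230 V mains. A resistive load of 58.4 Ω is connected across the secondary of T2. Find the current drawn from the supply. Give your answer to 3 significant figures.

After T1: V = 230.00 × 1594/1134 = 323.30 V.
After T2: V = 323.30 × 130/188 = 223.56 V.
I_load = 223.56/58.4 = 3.8280 A, so P_out = 223.56 × 3.8280 = 855.78 W.
All ideal ⇒ P_in = P_out, so I_supply = 855.78/230 = 3.72 A.

I_supply ≈ 3.72 A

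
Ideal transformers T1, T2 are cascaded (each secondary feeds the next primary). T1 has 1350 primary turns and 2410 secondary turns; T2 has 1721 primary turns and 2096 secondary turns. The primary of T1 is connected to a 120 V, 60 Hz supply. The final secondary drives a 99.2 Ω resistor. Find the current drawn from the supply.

I_supply ≈ 5.72 A

After T1: V = 120.00 × 2410/1350 = 214.22 V.
After T2: V = 214.22 × 2096/1721 = 260.90 V.
I_load = 260.90/99.2 = 2.6300 A, so P_out = 260.90 × 2.6300 = 686.18 W.
All ideal ⇒ P_in = P_out, so I_supply = 686.18/120 = 5.72 A.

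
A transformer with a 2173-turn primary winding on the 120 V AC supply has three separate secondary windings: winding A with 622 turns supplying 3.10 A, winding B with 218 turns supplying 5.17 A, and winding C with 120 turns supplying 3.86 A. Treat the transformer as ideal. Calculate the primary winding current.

V_A = 120 × 622/2173 = 34.349 V; V_B = 120 × 218/2173 = 12.039 V; V_C = 120 × 120/2173 = 6.6268 V.
P_out = V_A I_A + V_B I_B + V_C I_C = 34.349×3.10 + 12.039×5.17 + 6.6268×3.86 = 106.48 + 62.240 + 25.579 = 194.30 W.
Ideal ⇒ P_in = P_out, so I_p = P_out/V_p = 194.30/120 = 1.62 A.

I_p ≈ 1.62 A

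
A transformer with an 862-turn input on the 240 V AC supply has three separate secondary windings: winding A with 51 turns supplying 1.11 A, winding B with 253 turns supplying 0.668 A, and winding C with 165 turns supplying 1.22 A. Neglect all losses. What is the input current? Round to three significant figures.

I_in ≈ 0.495 A

V_A = 240 × 51/862 = 14.200 V; V_B = 240 × 253/862 = 70.441 V; V_C = 240 × 165/862 = 45.940 V.
P_out = V_A I_A + V_B I_B + V_C I_C = 14.200×1.11 + 70.441×0.668 + 45.940×1.22 = 15.761 + 47.054 + 56.046 = 118.86 W.
Ideal ⇒ P_in = P_out, so I_in = P_out/V_in = 118.86/240 = 0.495 A.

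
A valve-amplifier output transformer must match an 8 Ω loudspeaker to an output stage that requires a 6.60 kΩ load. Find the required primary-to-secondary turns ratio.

N_p/N_s ≈ 28.7

Z_p/Z_s = (N_p/N_s)², so N_p/N_s = √(6600/8) = √825 = 28.7.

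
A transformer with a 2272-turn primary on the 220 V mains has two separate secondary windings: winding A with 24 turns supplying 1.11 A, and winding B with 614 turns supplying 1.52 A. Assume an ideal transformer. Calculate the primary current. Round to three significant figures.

V_A = 220 × 24/2272 = 2.3239 V; V_B = 220 × 614/2272 = 59.454 V.
P_out = V_A I_A + V_B I_B = 2.3239×1.11 + 59.454×1.52 = 2.5796 + 90.370 = 92.950 W.
Ideal ⇒ P_in = P_out, so I_p = P_out/V_p = 92.950/220 = 0.422 A.

I_p ≈ 0.422 A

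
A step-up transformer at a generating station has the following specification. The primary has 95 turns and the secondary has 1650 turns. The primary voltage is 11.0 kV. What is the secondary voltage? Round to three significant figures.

V_s/V_p = N_s/N_p, so V_s = 11000 × 1650/95 = 191000 V.

V_s ≈ 191000 V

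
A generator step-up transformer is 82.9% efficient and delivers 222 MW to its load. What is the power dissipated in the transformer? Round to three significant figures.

P_in = P_out/η = 2.22×10^8/0.829 = 2.67793×10^8 W.
P_loss = P_in − P_out = 2.67793×10^8 − 2.22×10^8 = 4.58×10^7 W.

P_loss ≈ 4.58×10^7 W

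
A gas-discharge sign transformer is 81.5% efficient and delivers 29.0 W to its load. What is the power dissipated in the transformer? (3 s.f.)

P_loss ≈ 6.58 W

P_in = P_out/η = 29.0/0.815 = 35.5828 W.
P_loss = P_in − P_out = 35.5828 − 29.0 = 6.58 W.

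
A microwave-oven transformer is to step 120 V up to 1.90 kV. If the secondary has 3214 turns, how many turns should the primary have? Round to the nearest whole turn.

N_p/N_s = V_p/V_s, so N_p = 3214 × 120/1900 = 203.0 ≈ 203 turns.

N_p = 203 turns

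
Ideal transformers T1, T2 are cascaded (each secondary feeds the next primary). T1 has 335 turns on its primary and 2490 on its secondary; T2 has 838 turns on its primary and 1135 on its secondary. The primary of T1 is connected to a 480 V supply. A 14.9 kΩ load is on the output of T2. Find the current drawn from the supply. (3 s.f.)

Secondary of T1: V = 480.00 × 2490/335 = 3567.8 V.
Secondary of T2: V = 3567.8 × 1135/838 = 4832.2 V.
I_load = 4832.2/14900 = 0.32431 A, so P_out = 4832.2 × 0.32431 = 1567.1 W.
All ideal ⇒ P_in = P_out, so I_supply = 1567.1/480 = 3.26 A.

I_supply ≈ 3.26 A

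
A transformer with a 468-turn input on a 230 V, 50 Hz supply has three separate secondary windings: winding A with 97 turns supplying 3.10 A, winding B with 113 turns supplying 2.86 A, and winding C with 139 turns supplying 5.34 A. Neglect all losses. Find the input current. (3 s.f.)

I_in ≈ 2.92 A

V_A = 230 × 97/468 = 47.671 V; V_B = 230 × 113/468 = 55.534 V; V_C = 230 × 139/468 = 68.312 V.
P_out = V_A I_A + V_B I_B + V_C I_C = 47.671×3.10 + 55.534×2.86 + 68.312×5.34 = 147.78 + 158.83 + 364.79 = 671.39 W.
Ideal ⇒ P_in = P_out, so I_in = P_out/V_in = 671.39/230 = 2.92 A.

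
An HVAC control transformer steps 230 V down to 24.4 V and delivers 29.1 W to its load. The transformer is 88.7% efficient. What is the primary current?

I_p ≈ 0.143 A

P_in = P_out/η = 29.1/0.887 = 32.807 W.
I_p = P_in/V_p = 32.807/230 = 0.143 A.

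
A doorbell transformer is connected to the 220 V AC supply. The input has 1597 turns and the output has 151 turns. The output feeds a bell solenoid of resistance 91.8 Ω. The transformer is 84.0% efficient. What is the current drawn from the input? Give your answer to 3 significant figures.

I_in ≈ 0.0255 A

V_out = 220 × 151/1597 = 20.802 V.
I_out = V_out/R = 20.802/91.8 = 0.22660 A.
P_out = V_out I_out = 20.802 × 0.22660 = 4.7135 W.
P_in = P_out/η = 4.7135/0.840 = 5.6114 W.
I_in = P_in/V_in = 5.6114/220 = 0.0255 A.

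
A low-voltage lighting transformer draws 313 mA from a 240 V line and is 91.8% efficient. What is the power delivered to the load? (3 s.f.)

P_in = V_p I_p = 240 × 0.313 = 75.120 W.
P_out = η P_in = 0.918 × 75.120 = 69.0 W.

P_out ≈ 69.0 W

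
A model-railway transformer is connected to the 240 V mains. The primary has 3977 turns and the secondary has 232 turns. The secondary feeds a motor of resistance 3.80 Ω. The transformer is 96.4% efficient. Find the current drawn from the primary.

V_s = 240 × 232/3977 = 14.001 V.
I_s = V_s/R = 14.001/3.80 = 3.6843 A.
P_out = V_s I_s = 14.001 × 3.6843 = 51.583 W.
P_in = P_out/η = 51.583/0.964 = 53.509 W.
I_p = P_in/V_p = 53.509/240 = 0.223 A.

I_p ≈ 0.223 A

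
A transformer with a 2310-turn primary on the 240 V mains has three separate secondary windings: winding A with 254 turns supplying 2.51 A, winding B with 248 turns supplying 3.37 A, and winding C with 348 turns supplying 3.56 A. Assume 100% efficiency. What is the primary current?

V_A = 240 × 254/2310 = 26.390 V; V_B = 240 × 248/2310 = 25.766 V; V_C = 240 × 348/2310 = 36.156 V.
P_out = V_A I_A + V_B I_B + V_C I_C = 26.390×2.51 + 25.766×3.37 + 36.156×3.56 = 66.238 + 86.832 + 128.71 = 281.78 W.
Ideal ⇒ P_in = P_out, so I_p = P_out/V_p = 281.78/240 = 1.17 A.

I_p ≈ 1.17 A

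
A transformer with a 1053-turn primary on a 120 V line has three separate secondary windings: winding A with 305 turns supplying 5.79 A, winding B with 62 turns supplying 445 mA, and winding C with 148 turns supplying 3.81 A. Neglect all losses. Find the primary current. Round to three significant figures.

V_A = 120 × 305/1053 = 34.758 V; V_B = 120 × 62/1053 = 7.0655 V; V_C = 120 × 148/1053 = 16.866 V.
P_out = V_A I_A + V_B I_B + V_C I_C = 34.758×5.79 + 7.0655×0.445 + 16.866×3.81 = 201.25 + 3.1442 + 64.260 = 268.65 W.
Ideal ⇒ P_in = P_out, so I_p = P_out/V_p = 268.65/120 = 2.24 A.

I_p ≈ 2.24 A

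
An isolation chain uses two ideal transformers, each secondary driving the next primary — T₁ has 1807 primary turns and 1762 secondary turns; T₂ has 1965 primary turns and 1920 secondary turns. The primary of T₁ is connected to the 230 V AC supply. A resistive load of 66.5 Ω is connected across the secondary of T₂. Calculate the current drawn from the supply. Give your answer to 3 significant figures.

After T₁: V = 230.00 × 1762/1807 = 224.27 V.
After T₂: V = 224.27 × 1920/1965 = 219.14 V.
I_load = 219.14/66.5 = 3.2953 A, so P_out = 219.14 × 3.2953 = 722.12 W.
All ideal ⇒ P_in = P_out, so I_supply = 722.12/230 = 3.14 A.

I_supply ≈ 3.14 A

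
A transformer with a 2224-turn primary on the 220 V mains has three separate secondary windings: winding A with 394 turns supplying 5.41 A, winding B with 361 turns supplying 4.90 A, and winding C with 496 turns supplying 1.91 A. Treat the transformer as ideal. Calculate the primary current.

V_A = 220 × 394/2224 = 38.975 V; V_B = 220 × 361/2224 = 35.710 V; V_C = 220 × 496/2224 = 49.065 V.
P_out = V_A I_A + V_B I_B + V_C I_C = 38.975×5.41 + 35.710×4.90 + 49.065×1.91 = 210.85 + 174.98 + 93.714 = 479.55 W.
Ideal ⇒ P_in = P_out, so I_p = P_out/V_p = 479.55/220 = 2.18 A.

I_p ≈ 2.18 A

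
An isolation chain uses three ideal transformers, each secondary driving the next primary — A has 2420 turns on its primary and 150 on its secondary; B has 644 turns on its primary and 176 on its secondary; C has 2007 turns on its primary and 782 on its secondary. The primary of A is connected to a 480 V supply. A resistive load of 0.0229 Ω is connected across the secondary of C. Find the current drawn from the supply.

I_supply ≈ 0.913 A

Secondary of A: V = 480.00 × 150/2420 = 29.752 V.
Secondary of B: V = 29.752 × 176/644 = 8.1310 V.
Secondary of C: V = 8.1310 × 782/2007 = 3.1681 V.
I_load = 3.1681/0.0229 = 138.35 A, so P_out = 3.1681 × 138.35 = 438.30 W.
All ideal ⇒ P_in = P_out, so I_supply = 438.30/480 = 0.913 A.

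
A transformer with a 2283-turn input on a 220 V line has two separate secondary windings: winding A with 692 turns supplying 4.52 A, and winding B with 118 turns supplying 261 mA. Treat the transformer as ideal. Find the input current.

V_A = 220 × 692/2283 = 66.684 V; V_B = 220 × 118/2283 = 11.371 V.
P_out = V_A I_A + V_B I_B = 66.684×4.52 + 11.371×0.261 = 301.41 + 2.9678 = 304.38 W.
Ideal ⇒ P_in = P_out, so I_in = P_out/V_in = 304.38/220 = 1.38 A.

I_in ≈ 1.38 A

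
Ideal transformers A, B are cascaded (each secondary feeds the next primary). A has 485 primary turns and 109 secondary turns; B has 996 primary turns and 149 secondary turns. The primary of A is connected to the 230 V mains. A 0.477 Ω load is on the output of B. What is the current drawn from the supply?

Secondary of A: V = 230.00 × 109/485 = 51.691 V.
Secondary of B: V = 51.691 × 149/996 = 7.7328 V.
I_load = 7.7328/0.477 = 16.211 A, so P_out = 7.7328 × 16.211 = 125.36 W.
All ideal ⇒ P_in = P_out, so I_supply = 125.36/230 = 0.545 A.

I_supply ≈ 0.545 A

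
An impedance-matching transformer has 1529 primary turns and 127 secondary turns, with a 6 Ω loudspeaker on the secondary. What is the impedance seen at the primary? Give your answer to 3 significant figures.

Z_p ≈ 870 Ω

Z_p = (N_p/N_s)² × Z_s = (1529/127)² × 6 = 870 Ω.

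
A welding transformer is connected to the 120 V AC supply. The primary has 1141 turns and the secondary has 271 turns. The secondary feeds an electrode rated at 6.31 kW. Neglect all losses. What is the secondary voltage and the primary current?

V_s = V_p × N_s/N_p = 120 × 271/1141 = 28.501 V.
I_s = P/V_s = 6310/28.501 = 221.39 A.
I_p = I_s × N_s/N_p = 221.39 × 271/1141 = 52.6 A.

V_s ≈ 28.5 V, I_p ≈ 52.6 A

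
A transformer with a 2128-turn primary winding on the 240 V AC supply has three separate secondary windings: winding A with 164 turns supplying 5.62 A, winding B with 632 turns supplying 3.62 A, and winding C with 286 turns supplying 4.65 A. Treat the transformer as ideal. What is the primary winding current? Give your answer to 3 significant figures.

I_p ≈ 2.13 A

V_A = 240 × 164/2128 = 18.496 V; V_B = 240 × 632/2128 = 71.278 V; V_C = 240 × 286/2128 = 32.256 V.
P_out = V_A I_A + V_B I_B + V_C I_C = 18.496×5.62 + 71.278×3.62 + 32.256×4.65 = 103.95 + 258.03 + 149.99 = 511.96 W.
Ideal ⇒ P_in = P_out, so I_p = P_out/V_p = 511.96/240 = 2.13 A.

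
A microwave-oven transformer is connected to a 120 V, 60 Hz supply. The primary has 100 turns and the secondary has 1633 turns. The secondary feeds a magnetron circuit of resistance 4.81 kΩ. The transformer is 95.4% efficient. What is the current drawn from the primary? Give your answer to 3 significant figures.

I_p ≈ 6.97 A

V_s = 120 × 1633/100 = 1959.6 V.
I_s = V_s/R = 1959.6/4810 = 0.40740 A.
P_out = V_s I_s = 1959.6 × 0.40740 = 798.34 W.
P_in = P_out/η = 798.34/0.954 = 836.84 W.
I_p = P_in/V_p = 836.84/120 = 6.97 A.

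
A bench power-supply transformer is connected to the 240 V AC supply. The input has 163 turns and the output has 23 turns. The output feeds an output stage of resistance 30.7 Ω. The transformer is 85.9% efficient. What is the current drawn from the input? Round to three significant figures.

I_in ≈ 0.181 A

V_out = 240 × 23/163 = 33.865 V.
I_out = V_out/R = 33.865/30.7 = 1.1031 A.
P_out = V_out I_out = 33.865 × 1.1031 = 37.356 W.
P_in = P_out/η = 37.356/0.859 = 43.488 W.
I_in = P_in/V_in = 43.488/240 = 0.181 A.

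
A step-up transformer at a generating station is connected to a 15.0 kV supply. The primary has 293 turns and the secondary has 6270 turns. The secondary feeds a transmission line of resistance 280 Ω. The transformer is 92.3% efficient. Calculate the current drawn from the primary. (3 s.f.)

V_s = 15000 × 6270/293 = 320990 V.
I_s = V_s/R = 320990/280 = 1146.4 A.
P_out = V_s I_s = 320990 × 1146.4 = 3.6798×10^8 W.
P_in = P_out/η = 3.6798×10^8/0.923 = 3.9868×10^8 W.
I_p = P_in/V_p = 3.9868×10^8/15000 = 26600 A.

I_p ≈ 26600 A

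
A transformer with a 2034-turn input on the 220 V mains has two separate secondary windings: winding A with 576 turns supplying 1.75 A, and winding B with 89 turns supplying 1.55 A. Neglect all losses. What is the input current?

I_in ≈ 0.563 A

V_A = 220 × 576/2034 = 62.301 V; V_B = 220 × 89/2034 = 9.6264 V.
P_out = V_A I_A + V_B I_B = 62.301×1.75 + 9.6264×1.55 = 109.03 + 14.921 = 123.95 W.
Ideal ⇒ P_in = P_out, so I_in = P_out/V_in = 123.95/220 = 0.563 A.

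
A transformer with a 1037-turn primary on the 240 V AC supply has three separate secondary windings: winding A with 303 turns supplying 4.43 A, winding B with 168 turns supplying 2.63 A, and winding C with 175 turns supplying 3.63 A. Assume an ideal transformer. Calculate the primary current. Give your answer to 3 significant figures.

V_A = 240 × 303/1037 = 70.125 V; V_B = 240 × 168/1037 = 38.881 V; V_C = 240 × 175/1037 = 40.501 V.
P_out = V_A I_A + V_B I_B + V_C I_C = 70.125×4.43 + 38.881×2.63 + 40.501×3.63 = 310.66 + 102.26 + 147.02 = 559.93 W.
Ideal ⇒ P_in = P_out, so I_p = P_out/V_p = 559.93/240 = 2.33 A.

I_p ≈ 2.33 A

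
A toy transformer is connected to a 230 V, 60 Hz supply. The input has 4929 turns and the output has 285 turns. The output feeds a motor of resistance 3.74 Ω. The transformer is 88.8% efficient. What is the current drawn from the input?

I_in ≈ 0.232 A

V_out = 230 × 285/4929 = 13.299 V.
I_out = V_out/R = 13.299/3.74 = 3.5558 A.
P_out = V_out I_out = 13.299 × 3.5558 = 47.289 W.
P_in = P_out/η = 47.289/0.888 = 53.253 W.
I_in = P_in/V_in = 53.253/230 = 0.232 A.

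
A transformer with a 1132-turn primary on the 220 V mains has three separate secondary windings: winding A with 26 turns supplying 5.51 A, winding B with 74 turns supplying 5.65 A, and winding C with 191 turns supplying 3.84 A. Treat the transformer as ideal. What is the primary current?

V_A = 220 × 26/1132 = 5.0530 V; V_B = 220 × 74/1132 = 14.382 V; V_C = 220 × 191/1132 = 37.120 V.
P_out = V_A I_A + V_B I_B + V_C I_C = 5.0530×5.51 + 14.382×5.65 + 37.120×3.84 = 27.842 + 81.256 + 142.54 = 251.64 W.
Ideal ⇒ P_in = P_out, so I_p = P_out/V_p = 251.64/220 = 1.14 A.

I_p ≈ 1.14 A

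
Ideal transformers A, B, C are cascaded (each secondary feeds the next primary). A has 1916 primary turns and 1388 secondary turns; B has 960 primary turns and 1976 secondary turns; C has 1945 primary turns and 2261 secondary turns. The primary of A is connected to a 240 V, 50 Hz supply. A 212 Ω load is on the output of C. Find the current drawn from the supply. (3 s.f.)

After A: V = 240.00 × 1388/1916 = 173.86 V.
After B: V = 173.86 × 1976/960 = 357.87 V.
After C: V = 357.87 × 2261/1945 = 416.01 V.
I_load = 416.01/212 = 1.9623 A, so P_out = 416.01 × 1.9623 = 816.33 W.
All ideal ⇒ P_in = P_out, so I_supply = 816.33/240 = 3.40 A.

I_supply ≈ 3.40 A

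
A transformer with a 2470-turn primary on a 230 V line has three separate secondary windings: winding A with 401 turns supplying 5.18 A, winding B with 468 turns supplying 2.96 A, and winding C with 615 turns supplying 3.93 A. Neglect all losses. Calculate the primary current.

V_A = 230 × 401/2470 = 37.340 V; V_B = 230 × 468/2470 = 43.579 V; V_C = 230 × 615/2470 = 57.267 V.
P_out = V_A I_A + V_B I_B + V_C I_C = 37.340×5.18 + 43.579×2.96 + 57.267×3.93 = 193.42 + 128.99 + 225.06 = 547.48 W.
Ideal ⇒ P_in = P_out, so I_p = P_out/V_p = 547.48/230 = 2.38 A.

I_p ≈ 2.38 A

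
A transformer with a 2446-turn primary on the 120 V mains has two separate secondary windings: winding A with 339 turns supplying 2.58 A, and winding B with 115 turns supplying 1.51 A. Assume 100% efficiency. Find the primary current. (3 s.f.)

I_p ≈ 0.429 A

V_A = 120 × 339/2446 = 16.631 V; V_B = 120 × 115/2446 = 5.6419 V.
P_out = V_A I_A + V_B I_B = 16.631×2.58 + 5.6419×1.51 = 42.909 + 8.5192 = 51.428 W.
Ideal ⇒ P_in = P_out, so I_p = P_out/V_p = 51.428/120 = 0.429 A.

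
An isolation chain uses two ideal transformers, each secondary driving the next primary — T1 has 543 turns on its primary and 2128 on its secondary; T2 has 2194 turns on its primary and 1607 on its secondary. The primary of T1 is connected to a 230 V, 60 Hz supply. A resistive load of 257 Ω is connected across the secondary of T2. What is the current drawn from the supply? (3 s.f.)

I_supply ≈ 7.37 A

Secondary of T1: V = 230.00 × 2128/543 = 901.36 V.
Secondary of T2: V = 901.36 × 1607/2194 = 660.21 V.
I_load = 660.21/257 = 2.5689 A, so P_out = 660.21 × 2.5689 = 1696.0 W.
All ideal ⇒ P_in = P_out, so I_supply = 1696.0/230 = 7.37 A.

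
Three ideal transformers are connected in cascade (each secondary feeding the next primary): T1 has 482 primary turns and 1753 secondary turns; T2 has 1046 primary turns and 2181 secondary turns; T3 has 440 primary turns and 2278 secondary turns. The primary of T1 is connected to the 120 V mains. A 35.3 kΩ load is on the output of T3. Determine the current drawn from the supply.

After T1: V = 120.00 × 1753/482 = 436.43 V.
After T2: V = 436.43 × 2181/1046 = 910.00 V.
After T3: V = 910.00 × 2278/440 = 4711.3 V.
I_load = 4711.3/35300 = 0.13346 A, so P_out = 4711.3 × 0.13346 = 628.79 W.
All ideal ⇒ P_in = P_out, so I_supply = 628.79/120 = 5.24 A.

I_supply ≈ 5.24 A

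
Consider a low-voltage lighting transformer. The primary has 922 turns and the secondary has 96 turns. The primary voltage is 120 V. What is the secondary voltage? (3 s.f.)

V_s ≈ 12.5 V

V_s/V_p = N_s/N_p, so V_s = 120 × 96/922 = 12.5 V.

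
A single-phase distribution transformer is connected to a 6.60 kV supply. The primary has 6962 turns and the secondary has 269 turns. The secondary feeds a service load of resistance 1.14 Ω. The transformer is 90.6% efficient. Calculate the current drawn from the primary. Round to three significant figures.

V_s = 6600 × 269/6962 = 255.01 V.
I_s = V_s/R = 255.01/1.14 = 223.70 A.
P_out = V_s I_s = 255.01 × 223.70 = 57045 W.
P_in = P_out/η = 57045/0.906 = 62964 W.
I_p = P_in/V_p = 62964/6600 = 9.54 A.

I_p ≈ 9.54 A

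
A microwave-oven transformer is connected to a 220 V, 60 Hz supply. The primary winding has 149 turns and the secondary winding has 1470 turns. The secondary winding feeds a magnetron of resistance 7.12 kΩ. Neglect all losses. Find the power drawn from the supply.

P ≈ 662 W

V_s = V_p × N_s/N_p = 220 × 1470/149 = 2170.5 V.
I_s = V_s/R = 2170.5/7120 = 0.30484 A.
I_p = I_s × N_s/N_p = 0.30484 × 1470/149 = 3.0075 A.
P = V_p I_p = 220 × 3.0075 = 662 W.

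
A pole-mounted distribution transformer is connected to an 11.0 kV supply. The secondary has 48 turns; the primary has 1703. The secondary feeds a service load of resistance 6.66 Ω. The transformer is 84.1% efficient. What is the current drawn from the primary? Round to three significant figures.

V_s = 11000 × 48/1703 = 310.04 V.
I_s = V_s/R = 310.04/6.66 = 46.553 A.
P_out = V_s I_s = 310.04 × 46.553 = 14433 W.
P_in = P_out/η = 14433/0.841 = 17162 W.
I_p = P_in/V_p = 17162/11000 = 1.56 A.

I_p ≈ 1.56 A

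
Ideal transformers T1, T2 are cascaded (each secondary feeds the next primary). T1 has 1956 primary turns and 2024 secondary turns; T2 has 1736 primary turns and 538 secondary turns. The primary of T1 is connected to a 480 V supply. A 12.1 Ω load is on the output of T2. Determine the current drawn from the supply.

I_supply ≈ 4.08 A

Secondary of T1: V = 480.00 × 2024/1956 = 496.69 V.
Secondary of T2: V = 496.69 × 538/1736 = 153.93 V.
I_load = 153.93/12.1 = 12.721 A, so P_out = 153.93 × 12.721 = 1958.1 W.
All ideal ⇒ P_in = P_out, so I_supply = 1958.1/480 = 4.08 A.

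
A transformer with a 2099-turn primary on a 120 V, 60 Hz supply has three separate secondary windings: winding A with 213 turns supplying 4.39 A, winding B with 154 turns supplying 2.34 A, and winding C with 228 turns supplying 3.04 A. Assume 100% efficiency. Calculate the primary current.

I_p ≈ 0.947 A

V_A = 120 × 213/2099 = 12.177 V; V_B = 120 × 154/2099 = 8.8042 V; V_C = 120 × 228/2099 = 13.035 V.
P_out = V_A I_A + V_B I_B + V_C I_C = 12.177×4.39 + 8.8042×2.34 + 13.035×3.04 = 53.458 + 20.602 + 39.626 = 113.69 W.
Ideal ⇒ P_in = P_out, so I_p = P_out/V_p = 113.69/120 = 0.947 A.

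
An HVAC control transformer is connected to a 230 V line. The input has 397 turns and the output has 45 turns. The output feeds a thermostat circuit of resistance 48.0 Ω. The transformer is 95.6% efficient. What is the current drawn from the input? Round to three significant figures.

V_out = 230 × 45/397 = 26.071 V.
I_out = V_out/R = 26.071/48.0 = 0.54314 A.
P_out = V_out I_out = 26.071 × 0.54314 = 14.160 W.
P_in = P_out/η = 14.160/0.956 = 14.812 W.
I_in = P_in/V_in = 14.812/230 = 0.0644 A.

I_in ≈ 0.0644 A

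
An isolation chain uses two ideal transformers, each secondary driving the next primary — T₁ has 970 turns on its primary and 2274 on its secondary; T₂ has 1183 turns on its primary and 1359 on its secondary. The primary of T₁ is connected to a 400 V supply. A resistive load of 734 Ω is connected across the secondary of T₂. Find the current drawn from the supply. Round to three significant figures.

I_supply ≈ 3.95 A

Secondary of T₁: V = 400.00 × 2274/970 = 937.73 V.
Secondary of T₂: V = 937.73 × 1359/1183 = 1077.2 V.
I_load = 1077.2/734 = 1.4676 A, so P_out = 1077.2 × 1.4676 = 1581.0 W.
All ideal ⇒ P_in = P_out, so I_supply = 1581.0/400 = 3.95 A.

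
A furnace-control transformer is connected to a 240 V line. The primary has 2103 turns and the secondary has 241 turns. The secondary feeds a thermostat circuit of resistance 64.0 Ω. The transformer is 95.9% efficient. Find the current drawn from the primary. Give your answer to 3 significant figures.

V_s = 240 × 241/2103 = 27.504 V.
I_s = V_s/R = 27.504/64.0 = 0.42974 A.
P_out = V_s I_s = 27.504 × 0.42974 = 11.819 W.
P_in = P_out/η = 11.819/0.959 = 12.325 W.
I_p = P_in/V_p = 12.325/240 = 0.0514 A.

I_p ≈ 0.0514 A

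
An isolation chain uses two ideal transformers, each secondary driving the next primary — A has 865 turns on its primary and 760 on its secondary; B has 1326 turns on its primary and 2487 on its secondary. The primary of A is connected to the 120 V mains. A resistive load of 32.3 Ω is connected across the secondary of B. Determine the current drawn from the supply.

I_supply ≈ 10.1 A

Secondary of A: V = 120.00 × 760/865 = 105.43 V.
Secondary of B: V = 105.43 × 2487/1326 = 197.75 V.
I_load = 197.75/32.3 = 6.1222 A, so P_out = 197.75 × 6.1222 = 1210.7 W.
All ideal ⇒ P_in = P_out, so I_supply = 1210.7/120 = 10.1 A.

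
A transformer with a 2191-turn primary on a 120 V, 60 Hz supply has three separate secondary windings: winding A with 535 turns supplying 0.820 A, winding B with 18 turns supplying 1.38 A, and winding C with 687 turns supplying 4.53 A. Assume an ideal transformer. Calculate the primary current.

V_A = 120 × 535/2191 = 29.302 V; V_B = 120 × 18/2191 = 0.98585 V; V_C = 120 × 687/2191 = 37.627 V.
P_out = V_A I_A + V_B I_B + V_C I_C = 29.302×0.820 + 0.98585×1.38 + 37.627×4.53 = 24.027 + 1.3605 + 170.45 = 195.84 W.
Ideal ⇒ P_in = P_out, so I_p = P_out/V_p = 195.84/120 = 1.63 A.

I_p ≈ 1.63 A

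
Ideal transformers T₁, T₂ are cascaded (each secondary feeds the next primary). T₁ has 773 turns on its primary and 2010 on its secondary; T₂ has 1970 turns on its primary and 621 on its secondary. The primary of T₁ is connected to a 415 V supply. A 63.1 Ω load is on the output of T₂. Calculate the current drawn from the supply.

After T₁: V = 415.00 × 2010/773 = 1079.1 V.
After T₂: V = 1079.1 × 621/1970 = 340.17 V.
I_load = 340.17/63.1 = 5.3909 A, so P_out = 340.17 × 5.3909 = 1833.8 W.
All ideal ⇒ P_in = P_out, so I_supply = 1833.8/415 = 4.42 A.

I_supply ≈ 4.42 A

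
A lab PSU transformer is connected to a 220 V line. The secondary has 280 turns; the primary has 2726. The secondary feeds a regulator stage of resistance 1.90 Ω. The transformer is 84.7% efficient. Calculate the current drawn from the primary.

V_s = 220 × 280/2726 = 22.597 V.
I_s = V_s/R = 22.597/1.90 = 11.893 A.
P_out = V_s I_s = 22.597 × 11.893 = 268.75 W.
P_in = P_out/η = 268.75/0.847 = 317.30 W.
I_p = P_in/V_p = 317.30/220 = 1.44 A.

I_p ≈ 1.44 A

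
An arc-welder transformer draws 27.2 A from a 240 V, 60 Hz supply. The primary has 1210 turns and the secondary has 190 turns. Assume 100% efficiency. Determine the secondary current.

I_s/I_p = N_p/N_s, so I_s = 27.2 × 1210/190 = 173 A.

I_s ≈ 173 A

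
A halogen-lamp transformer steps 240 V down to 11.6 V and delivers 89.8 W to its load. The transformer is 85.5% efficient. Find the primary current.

P_in = P_out/η = 89.8/0.855 = 105.03 W.
I_p = P_in/V_p = 105.03/240 = 0.438 A.

I_p ≈ 0.438 A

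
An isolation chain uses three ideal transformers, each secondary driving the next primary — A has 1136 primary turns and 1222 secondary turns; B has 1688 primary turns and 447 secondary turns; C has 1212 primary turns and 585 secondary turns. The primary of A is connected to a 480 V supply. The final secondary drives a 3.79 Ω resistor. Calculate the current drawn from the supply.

I_supply ≈ 2.39 A

After A: V = 480.00 × 1222/1136 = 516.34 V.
After B: V = 516.34 × 447/1688 = 136.73 V.
After C: V = 136.73 × 585/1212 = 65.997 V.
I_load = 65.997/3.79 = 17.413 A, so P_out = 65.997 × 17.413 = 1149.2 W.
All ideal ⇒ P_in = P_out, so I_supply = 1149.2/480 = 2.39 A.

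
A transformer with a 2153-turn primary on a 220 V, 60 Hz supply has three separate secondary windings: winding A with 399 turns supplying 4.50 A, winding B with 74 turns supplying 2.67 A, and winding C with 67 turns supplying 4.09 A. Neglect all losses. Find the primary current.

I_p ≈ 1.05 A

V_A = 220 × 399/2153 = 40.771 V; V_B = 220 × 74/2153 = 7.5615 V; V_C = 220 × 67/2153 = 6.8463 V.
P_out = V_A I_A + V_B I_B + V_C I_C = 40.771×4.50 + 7.5615×2.67 + 6.8463×4.09 = 183.47 + 20.189 + 28.001 = 231.66 W.
Ideal ⇒ P_in = P_out, so I_p = P_out/V_p = 231.66/220 = 1.05 A.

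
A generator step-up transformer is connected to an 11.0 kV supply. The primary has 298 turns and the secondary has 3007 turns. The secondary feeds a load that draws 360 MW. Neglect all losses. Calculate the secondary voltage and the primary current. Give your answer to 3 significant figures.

V_s = V_p × N_s/N_p = 11000 × 3007/298 = 111000 V.
I_s = P/V_s = 3.60×10^8/111000 = 3243.3 A.
I_p = I_s × N_s/N_p = 3243.3 × 3007/298 = 32700 A.

V_s ≈ 111000 V, I_p ≈ 32700 A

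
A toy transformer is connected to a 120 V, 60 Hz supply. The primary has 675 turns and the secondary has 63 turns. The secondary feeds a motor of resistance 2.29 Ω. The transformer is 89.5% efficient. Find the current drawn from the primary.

I_p ≈ 0.510 A

V_s = 120 × 63/675 = 11.200 V.
I_s = V_s/R = 11.200/2.29 = 4.8908 A.
P_out = V_s I_s = 11.200 × 4.8908 = 54.777 W.
P_in = P_out/η = 54.777/0.895 = 61.204 W.
I_p = P_in/V_p = 61.204/120 = 0.510 A.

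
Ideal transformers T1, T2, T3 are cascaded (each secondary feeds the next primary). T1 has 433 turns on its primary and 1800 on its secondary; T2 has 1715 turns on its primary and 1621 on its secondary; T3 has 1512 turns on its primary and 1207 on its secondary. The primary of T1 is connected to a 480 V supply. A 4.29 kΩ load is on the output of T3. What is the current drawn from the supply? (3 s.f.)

I_supply ≈ 1.10 A

After T1: V = 480.00 × 1800/433 = 1995.4 V.
After T2: V = 1995.4 × 1621/1715 = 1886.0 V.
After T3: V = 1886.0 × 1207/1512 = 1505.6 V.
I_load = 1505.6/4290 = 0.35095 A, so P_out = 1505.6 × 0.35095 = 528.38 W.
All ideal ⇒ P_in = P_out, so I_supply = 528.38/480 = 1.10 A.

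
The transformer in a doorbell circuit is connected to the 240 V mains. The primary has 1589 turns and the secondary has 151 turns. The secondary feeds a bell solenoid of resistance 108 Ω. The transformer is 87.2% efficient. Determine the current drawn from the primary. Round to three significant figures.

I_p ≈ 0.0230 A

V_s = 240 × 151/1589 = 22.807 V.
I_s = V_s/R = 22.807/108 = 0.21117 A.
P_out = V_s I_s = 22.807 × 0.21117 = 4.8162 W.
P_in = P_out/η = 4.8162/0.872 = 5.5232 W.
I_p = P_in/V_p = 5.5232/240 = 0.0230 A.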